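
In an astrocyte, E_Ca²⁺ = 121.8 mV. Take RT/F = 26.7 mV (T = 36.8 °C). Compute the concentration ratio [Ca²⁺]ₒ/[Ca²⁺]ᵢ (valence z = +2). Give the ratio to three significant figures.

ln([out]/[in]) = E·z/(26.7) = 121.8 × 2 / 26.7 = 9.1236
[out]/[in] = e^(9.1236) = 9169

9170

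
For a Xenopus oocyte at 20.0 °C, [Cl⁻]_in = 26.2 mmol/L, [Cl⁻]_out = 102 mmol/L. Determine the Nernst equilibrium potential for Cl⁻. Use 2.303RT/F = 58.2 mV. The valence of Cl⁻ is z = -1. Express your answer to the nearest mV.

E = (58.2/z) · log₁₀([Cl⁻]_out/[Cl⁻]_in) with z = -1.
For an anion, dividing by z = -1 reverses the sign.
= (58.2/-1) · log₁₀(102/26.2) = -58.20 · log₁₀(3.893)
= -58.20 · (0.5903) = -34.36 mV

-34 mV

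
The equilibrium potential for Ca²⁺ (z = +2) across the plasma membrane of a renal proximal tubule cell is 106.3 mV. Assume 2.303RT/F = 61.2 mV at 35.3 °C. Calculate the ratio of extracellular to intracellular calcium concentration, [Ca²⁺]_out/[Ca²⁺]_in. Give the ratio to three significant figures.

log₁₀([out]/[in]) = E·z/(61.2) = 106.3 × 2 / 61.2 = 3.4739
[out]/[in] = 10^(3.4739) = 2978

2980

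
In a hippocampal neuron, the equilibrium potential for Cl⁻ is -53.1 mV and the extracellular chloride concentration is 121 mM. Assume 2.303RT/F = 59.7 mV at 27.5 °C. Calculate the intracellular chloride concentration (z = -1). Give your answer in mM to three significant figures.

Nernst: E = (59.7/-1) · log₁₀([out]/[in]), so log₁₀([out]/[in]) = -53.1 × -1 / 59.7 = 0.8894.
[out]/[in] = 10^(0.8894) = 7.753.
[in] = 121 / 7.753 = 15.61 mM.

15.6 mM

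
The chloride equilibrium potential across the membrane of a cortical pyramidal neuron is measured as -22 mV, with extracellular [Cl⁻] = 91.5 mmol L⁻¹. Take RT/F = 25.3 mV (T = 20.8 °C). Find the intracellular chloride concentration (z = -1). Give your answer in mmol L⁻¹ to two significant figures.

38 mmol L⁻¹

Nernst: E = (25.3/-1) · ln([out]/[in]), so ln([out]/[in]) = -22.0 × -1 / 25.3 = 0.8696.
[out]/[in] = e^(0.8696) = 2.386.
[in] = 91.5 / 2.386 = 38.35 mmol L⁻¹.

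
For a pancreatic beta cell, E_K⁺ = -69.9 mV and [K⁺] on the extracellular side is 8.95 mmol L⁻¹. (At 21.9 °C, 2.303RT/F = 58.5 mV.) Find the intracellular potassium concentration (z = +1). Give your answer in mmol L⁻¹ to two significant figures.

Nernst: E = (58.5/1) · log₁₀([out]/[in]), so log₁₀([out]/[in]) = -69.9 × 1 / 58.5 = -1.1949.
[out]/[in] = 10^(-1.1949) = 0.06385.
[in] = 8.95 / 0.06385 = 140.2 mmol L⁻¹.

140 mmol L⁻¹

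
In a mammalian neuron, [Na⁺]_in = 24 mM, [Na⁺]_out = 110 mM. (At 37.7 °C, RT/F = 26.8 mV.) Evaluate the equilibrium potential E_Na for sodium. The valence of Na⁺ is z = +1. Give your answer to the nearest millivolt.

E = (26.8/z) · ln([Na⁺]_out/[Na⁺]_in) with z = +1.
= (26.8/1) · ln(110/24) = 26.80 · ln(4.583)
= 26.80 · (1.5224) = 40.80 mV

41 mV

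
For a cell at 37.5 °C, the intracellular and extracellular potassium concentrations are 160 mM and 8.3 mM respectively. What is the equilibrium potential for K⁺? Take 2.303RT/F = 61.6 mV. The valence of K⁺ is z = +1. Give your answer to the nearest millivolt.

-79 mV

E = (61.6/z) · log₁₀([K⁺]_out/[K⁺]_in) with z = +1.
= (61.6/1) · log₁₀(8.3/160) = 61.60 · log₁₀(0.05188)
= 61.60 · (-1.2850) = -79.16 mV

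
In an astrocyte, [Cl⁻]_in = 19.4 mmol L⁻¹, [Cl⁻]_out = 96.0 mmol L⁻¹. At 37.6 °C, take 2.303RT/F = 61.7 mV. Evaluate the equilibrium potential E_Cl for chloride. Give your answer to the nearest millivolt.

E = (61.7/z) · log₁₀([Cl⁻]_out/[Cl⁻]_in) with z = -1.
For an anion, dividing by z = -1 reverses the sign.
= (61.7/-1) · log₁₀(96.0/19.4) = -61.70 · log₁₀(4.948)
= -61.70 · (0.6945) = -42.85 mV

-43 mV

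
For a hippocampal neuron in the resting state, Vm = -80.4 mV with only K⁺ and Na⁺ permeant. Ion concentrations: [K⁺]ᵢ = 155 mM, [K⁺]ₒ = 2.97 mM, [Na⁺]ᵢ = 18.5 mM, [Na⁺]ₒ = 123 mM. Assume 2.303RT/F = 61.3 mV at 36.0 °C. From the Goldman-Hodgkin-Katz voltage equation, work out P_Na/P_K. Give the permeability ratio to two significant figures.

0.038

Let α = P_Na/P_K. GHK: Vm = 61.3·log₁₀[(Kₒ + α·Naₒ)/(Kᵢ + α·Naᵢ)].
10^(Vm/61.3) = 10^(-80.4/61.3) = 0.0488
So 0.0488·(Kᵢ + α·Naᵢ) = Kₒ + α·Naₒ → α = (0.0488·155.0 − 2.97) / (123.0 − 0.0488·18.5)
α = (7.564 − 2.97) / (123.0 − 0.9028) = 4.594/122.1 = 0.03763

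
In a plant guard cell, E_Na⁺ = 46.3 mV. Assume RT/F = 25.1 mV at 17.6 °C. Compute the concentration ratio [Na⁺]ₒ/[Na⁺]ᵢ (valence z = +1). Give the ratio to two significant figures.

ln([out]/[in]) = E·z/(25.1) = 46.3 × 1 / 25.1 = 1.8446
[out]/[in] = e^(1.8446) = 6.326

6.3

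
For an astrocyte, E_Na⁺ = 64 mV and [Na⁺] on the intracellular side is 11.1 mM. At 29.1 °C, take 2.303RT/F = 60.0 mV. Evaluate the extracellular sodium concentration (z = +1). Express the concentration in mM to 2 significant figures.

Nernst: E = (60.0/1) · log₁₀([out]/[in]), so log₁₀([out]/[in]) = 64.0 × 1 / 60.0 = 1.0667.
[out]/[in] = 10^(1.0667) = 11.66.
[out] = 11.66 × 11.1 = 129.4 mM.

130 mM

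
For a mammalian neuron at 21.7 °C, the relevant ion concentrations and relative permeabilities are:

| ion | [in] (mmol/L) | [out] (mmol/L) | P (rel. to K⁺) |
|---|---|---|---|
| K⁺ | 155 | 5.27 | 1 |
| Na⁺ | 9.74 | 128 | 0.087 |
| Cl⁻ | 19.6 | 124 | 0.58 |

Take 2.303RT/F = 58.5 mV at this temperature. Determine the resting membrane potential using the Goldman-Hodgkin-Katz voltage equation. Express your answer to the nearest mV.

Vm = 58.5 · log₁₀[(Σ P·[cation]ₒ + Σ P·[anion]ᵢ) / (Σ P·[cation]ᵢ + Σ P·[anion]ₒ)]
Numerator = 1×5.27 + 0.087×128 + 0.58×19.6 = 27.77
Denominator = 1×155 + 0.087×9.74 + 0.58×124 = 227.8
Vm = 58.5 · log₁₀(0.12194) = 58.5 × (-0.9139) = -53.46 mV

-53 mV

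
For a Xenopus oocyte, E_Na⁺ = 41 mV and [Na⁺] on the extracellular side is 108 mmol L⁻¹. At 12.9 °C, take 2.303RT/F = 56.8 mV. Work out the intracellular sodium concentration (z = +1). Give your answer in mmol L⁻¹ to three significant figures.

Nernst: E = (56.8/1) · log₁₀([out]/[in]), so log₁₀([out]/[in]) = 41.0 × 1 / 56.8 = 0.7218.
[out]/[in] = 10^(0.7218) = 5.27.
[in] = 108 / 5.27 = 20.49 mmol L⁻¹.

20.5 mmol L⁻¹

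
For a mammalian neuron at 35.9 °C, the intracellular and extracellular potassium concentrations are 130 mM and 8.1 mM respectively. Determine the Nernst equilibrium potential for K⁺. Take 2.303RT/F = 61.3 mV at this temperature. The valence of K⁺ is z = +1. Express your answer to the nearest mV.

E = (61.3/z) · log₁₀([K⁺]_out/[K⁺]_in) with z = +1.
= (61.3/1) · log₁₀(8.1/130) = 61.30 · log₁₀(0.06231)
= 61.30 · (-1.2055) = -73.89 mV

-74 mV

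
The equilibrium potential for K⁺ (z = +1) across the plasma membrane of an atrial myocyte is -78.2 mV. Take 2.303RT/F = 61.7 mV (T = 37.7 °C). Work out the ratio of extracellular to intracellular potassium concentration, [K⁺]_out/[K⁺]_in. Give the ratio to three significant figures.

0.0540

log₁₀([out]/[in]) = E·z/(61.7) = -78.2 × 1 / 61.7 = -1.2674
[out]/[in] = 10^(-1.2674) = 0.05402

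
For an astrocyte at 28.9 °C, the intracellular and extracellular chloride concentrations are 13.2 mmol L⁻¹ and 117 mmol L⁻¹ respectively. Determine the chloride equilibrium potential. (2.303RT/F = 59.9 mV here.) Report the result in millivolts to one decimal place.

E = (59.9/z) · log₁₀([Cl⁻]_out/[Cl⁻]_in) with z = -1.
For an anion, dividing by z = -1 reverses the sign.
= (59.9/-1) · log₁₀(117/13.2) = -59.90 · log₁₀(8.864)
= -59.90 · (0.9476) = -56.76 mV

-56.8 mV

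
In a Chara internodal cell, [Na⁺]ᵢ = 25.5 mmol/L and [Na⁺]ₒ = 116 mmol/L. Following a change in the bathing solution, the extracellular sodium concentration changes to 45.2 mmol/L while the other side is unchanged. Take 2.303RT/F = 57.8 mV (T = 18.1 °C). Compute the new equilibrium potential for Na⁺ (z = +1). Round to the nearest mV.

After the shift: [Na⁺]_out = 45.2, [Na⁺]_in = 25.5 mmol/L.
E_new = (57.8/1)·log₁₀(45.2/25.5) = 57.80 · (0.2486) = 14.37 mV

14 mV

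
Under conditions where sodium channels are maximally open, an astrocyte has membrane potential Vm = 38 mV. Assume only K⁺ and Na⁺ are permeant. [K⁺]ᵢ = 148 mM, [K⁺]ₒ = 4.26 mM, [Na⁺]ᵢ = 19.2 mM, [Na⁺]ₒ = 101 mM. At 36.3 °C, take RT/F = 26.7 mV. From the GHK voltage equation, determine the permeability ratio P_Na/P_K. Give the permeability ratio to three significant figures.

28.6

Let α = P_Na/P_K. GHK: Vm = 26.7·ln[(Kₒ + α·Naₒ)/(Kᵢ + α·Naᵢ)].
e^(Vm/26.7) = e^(38.0/26.7) = 4.1505
So 4.1505·(Kᵢ + α·Naᵢ) = Kₒ + α·Naₒ → α = (4.1505·148.0 − 4.26) / (101.0 − 4.1505·19.2)
α = (614.3 − 4.26) / (101.0 − 79.69) = 610/21.31 = 28.62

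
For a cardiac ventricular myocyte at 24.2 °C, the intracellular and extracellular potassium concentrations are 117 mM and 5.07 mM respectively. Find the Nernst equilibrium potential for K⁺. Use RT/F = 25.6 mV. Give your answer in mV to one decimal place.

-80.4 mV

E = (25.6/z) · ln([K⁺]_out/[K⁺]_in) with z = +1.
= (25.6/1) · ln(5.07/117) = 25.60 · ln(0.04333)
= 25.60 · (-3.1388) = -80.35 mV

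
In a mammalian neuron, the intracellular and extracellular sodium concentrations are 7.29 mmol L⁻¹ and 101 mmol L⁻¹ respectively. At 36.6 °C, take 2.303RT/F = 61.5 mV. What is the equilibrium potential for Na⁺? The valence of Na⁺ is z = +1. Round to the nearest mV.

70 mV

E = (61.5/z) · log₁₀([Na⁺]_out/[Na⁺]_in) with z = +1.
= (61.5/1) · log₁₀(101/7.29) = 61.50 · log₁₀(13.85)
= 61.50 · (1.1416) = 70.21 mV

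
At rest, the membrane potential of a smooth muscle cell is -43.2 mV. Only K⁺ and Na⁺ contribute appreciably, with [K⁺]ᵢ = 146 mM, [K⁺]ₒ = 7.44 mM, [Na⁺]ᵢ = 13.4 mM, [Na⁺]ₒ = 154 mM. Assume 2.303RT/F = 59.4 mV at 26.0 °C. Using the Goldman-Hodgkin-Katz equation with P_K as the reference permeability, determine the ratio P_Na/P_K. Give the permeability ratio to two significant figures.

Let α = P_Na/P_K. GHK: Vm = 59.4·log₁₀[(Kₒ + α·Naₒ)/(Kᵢ + α·Naᵢ)].
10^(Vm/59.4) = 10^(-43.2/59.4) = 0.18738
So 0.18738·(Kᵢ + α·Naᵢ) = Kₒ + α·Naₒ → α = (0.18738·146.0 − 7.44) / (154.0 − 0.18738·13.4)
α = (27.36 − 7.44) / (154.0 − 2.511) = 19.92/151.5 = 0.1315

0.13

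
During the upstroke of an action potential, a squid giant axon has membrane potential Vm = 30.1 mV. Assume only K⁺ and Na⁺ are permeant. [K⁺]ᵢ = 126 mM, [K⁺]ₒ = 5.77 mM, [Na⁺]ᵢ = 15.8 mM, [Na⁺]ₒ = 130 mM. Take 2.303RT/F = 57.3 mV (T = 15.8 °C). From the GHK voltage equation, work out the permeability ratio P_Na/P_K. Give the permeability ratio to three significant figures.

Let α = P_Na/P_K. GHK: Vm = 57.3·log₁₀[(Kₒ + α·Naₒ)/(Kᵢ + α·Naᵢ)].
10^(Vm/57.3) = 10^(30.1/57.3) = 3.352
So 3.352·(Kᵢ + α·Naᵢ) = Kₒ + α·Naₒ → α = (3.352·126.0 − 5.77) / (130.0 − 3.352·15.8)
α = (422.4 − 5.77) / (130.0 − 52.96) = 416.6/77.04 = 5.407

5.41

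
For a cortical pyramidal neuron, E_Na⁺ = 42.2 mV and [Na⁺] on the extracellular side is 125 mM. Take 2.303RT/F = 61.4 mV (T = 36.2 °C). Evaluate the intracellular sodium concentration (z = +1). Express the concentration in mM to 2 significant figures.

Nernst: E = (61.4/1) · log₁₀([out]/[in]), so log₁₀([out]/[in]) = 42.2 × 1 / 61.4 = 0.6873.
[out]/[in] = 10^(0.6873) = 4.867.
[in] = 125 / 4.867 = 25.68 mM.

26 mM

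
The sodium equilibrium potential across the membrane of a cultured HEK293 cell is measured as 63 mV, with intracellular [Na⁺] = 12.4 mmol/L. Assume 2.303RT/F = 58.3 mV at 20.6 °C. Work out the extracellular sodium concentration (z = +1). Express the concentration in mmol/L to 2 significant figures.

150 mmol/L

Nernst: E = (58.3/1) · log₁₀([out]/[in]), so log₁₀([out]/[in]) = 63.0 × 1 / 58.3 = 1.0806.
[out]/[in] = 10^(1.0806) = 12.04.
[out] = 12.04 × 12.4 = 149.3 mmol/L.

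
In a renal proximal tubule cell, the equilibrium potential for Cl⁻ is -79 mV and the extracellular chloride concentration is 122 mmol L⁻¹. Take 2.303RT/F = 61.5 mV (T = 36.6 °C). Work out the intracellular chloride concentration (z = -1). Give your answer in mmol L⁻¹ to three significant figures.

Nernst: E = (61.5/-1) · log₁₀([out]/[in]), so log₁₀([out]/[in]) = -79.0 × -1 / 61.5 = 1.2846.
[out]/[in] = 10^(1.2846) = 19.26.
[in] = 122 / 19.26 = 6.336 mmol L⁻¹.

6.34 mmol L⁻¹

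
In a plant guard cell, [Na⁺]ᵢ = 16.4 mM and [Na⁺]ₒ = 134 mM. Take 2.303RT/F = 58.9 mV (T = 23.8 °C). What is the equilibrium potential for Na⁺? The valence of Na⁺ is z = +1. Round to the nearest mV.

E = (58.9/z) · log₁₀([Na⁺]_out/[Na⁺]_in) with z = +1.
= (58.9/1) · log₁₀(134/16.4) = 58.90 · log₁₀(8.171)
= 58.90 · (0.9123) = 53.73 mV

54 mV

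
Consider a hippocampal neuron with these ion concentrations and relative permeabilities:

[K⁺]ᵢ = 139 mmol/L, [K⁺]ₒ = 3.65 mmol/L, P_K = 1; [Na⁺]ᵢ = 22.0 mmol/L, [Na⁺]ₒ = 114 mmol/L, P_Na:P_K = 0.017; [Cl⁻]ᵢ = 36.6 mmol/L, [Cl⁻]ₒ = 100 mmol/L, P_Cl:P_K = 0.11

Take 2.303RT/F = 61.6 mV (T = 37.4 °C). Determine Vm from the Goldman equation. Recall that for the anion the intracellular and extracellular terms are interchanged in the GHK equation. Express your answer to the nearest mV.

-74 mV

Vm = 61.6 · log₁₀[(Σ P·[cation]ₒ + Σ P·[anion]ᵢ) / (Σ P·[cation]ᵢ + Σ P·[anion]ₒ)]
Numerator = 1×3.65 + 0.017×114 + 0.11×36.6 = 9.614
Denominator = 1×139 + 0.017×22.0 + 0.11×100 = 150.4
Vm = 61.6 · log₁₀(0.063934) = 61.6 × (-1.1943) = -73.57 mV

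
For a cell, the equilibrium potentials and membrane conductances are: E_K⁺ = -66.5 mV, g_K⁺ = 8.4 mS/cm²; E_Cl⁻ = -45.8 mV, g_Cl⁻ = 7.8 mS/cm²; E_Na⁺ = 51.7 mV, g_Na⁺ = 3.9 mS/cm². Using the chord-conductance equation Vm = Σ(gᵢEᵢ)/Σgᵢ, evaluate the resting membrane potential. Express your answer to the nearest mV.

Σ gᵢEᵢ = 8.4·(-66.5) + 7.8·(-45.8) + 3.9·(51.7) = -714.21
Σ gᵢ = 8.4 + 7.8 + 3.9 = 20.1
Vm = -714.21 / 20.1 = -35.53 mV

-36 mV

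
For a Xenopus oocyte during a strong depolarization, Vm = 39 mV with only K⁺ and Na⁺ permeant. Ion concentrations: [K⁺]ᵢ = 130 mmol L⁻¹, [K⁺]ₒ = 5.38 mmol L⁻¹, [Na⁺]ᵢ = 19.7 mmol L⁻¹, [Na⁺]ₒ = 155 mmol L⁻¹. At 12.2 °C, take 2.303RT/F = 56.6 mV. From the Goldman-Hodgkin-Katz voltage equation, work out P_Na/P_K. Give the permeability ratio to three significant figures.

10.7

Let α = P_Na/P_K. GHK: Vm = 56.6·log₁₀[(Kₒ + α·Naₒ)/(Kᵢ + α·Naᵢ)].
10^(Vm/56.6) = 10^(39.0/56.6) = 4.887
So 4.887·(Kᵢ + α·Naᵢ) = Kₒ + α·Naₒ → α = (4.887·130.0 − 5.38) / (155.0 − 4.887·19.7)
α = (635.3 − 5.38) / (155.0 − 96.27) = 629.9/58.73 = 10.73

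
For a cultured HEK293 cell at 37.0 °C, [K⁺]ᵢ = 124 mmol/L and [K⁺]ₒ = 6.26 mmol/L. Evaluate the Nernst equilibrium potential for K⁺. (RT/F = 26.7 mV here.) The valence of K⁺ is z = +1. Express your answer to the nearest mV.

-80 mV

E = (26.7/z) · ln([K⁺]_out/[K⁺]_in) with z = +1.
= (26.7/1) · ln(6.26/124) = 26.70 · ln(0.05048)
= 26.70 · (-2.9861) = -79.73 mV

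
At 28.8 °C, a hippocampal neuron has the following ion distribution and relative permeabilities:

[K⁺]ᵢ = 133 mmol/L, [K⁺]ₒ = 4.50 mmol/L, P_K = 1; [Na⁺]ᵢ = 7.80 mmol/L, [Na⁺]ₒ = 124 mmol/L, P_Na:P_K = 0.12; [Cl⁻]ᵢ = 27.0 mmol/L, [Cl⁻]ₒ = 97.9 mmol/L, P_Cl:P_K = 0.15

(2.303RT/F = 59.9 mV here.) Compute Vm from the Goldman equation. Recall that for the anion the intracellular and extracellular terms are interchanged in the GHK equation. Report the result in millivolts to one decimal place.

-48.1 mV

Vm = 59.9 · log₁₀[(Σ P·[cation]ₒ + Σ P·[anion]ᵢ) / (Σ P·[cation]ᵢ + Σ P·[anion]ₒ)]
Numerator = 1×4.50 + 0.12×124 + 0.15×27.0 = 23.43
Denominator = 1×133 + 0.12×7.80 + 0.15×97.9 = 148.6
Vm = 59.9 · log₁₀(0.15765) = 59.9 × (-0.8023) = -48.06 mV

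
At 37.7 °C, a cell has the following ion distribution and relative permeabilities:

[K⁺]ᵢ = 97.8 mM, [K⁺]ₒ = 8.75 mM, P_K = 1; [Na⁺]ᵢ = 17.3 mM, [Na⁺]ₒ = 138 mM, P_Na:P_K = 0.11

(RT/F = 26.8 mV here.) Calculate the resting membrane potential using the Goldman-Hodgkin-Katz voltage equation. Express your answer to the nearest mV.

-38 mV

Vm = 26.8 · ln[(Σ P·[cation]ₒ + Σ P·[anion]ᵢ) / (Σ P·[cation]ᵢ + Σ P·[anion]ₒ)]
Numerator = 1×8.75 + 0.11×138 = 23.93
Denominator = 1×97.8 + 0.11×17.3 = 99.7
Vm = 26.8 · ln(0.24001) = 26.8 × (-1.4271) = -38.25 mV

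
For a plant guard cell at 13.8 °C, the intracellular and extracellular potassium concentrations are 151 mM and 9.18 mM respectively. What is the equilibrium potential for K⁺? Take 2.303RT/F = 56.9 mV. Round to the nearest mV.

-69 mV

E = (56.9/z) · log₁₀([K⁺]_out/[K⁺]_in) with z = +1.
= (56.9/1) · log₁₀(9.18/151) = 56.90 · log₁₀(0.06079)
= 56.90 · (-1.2161) = -69.20 mV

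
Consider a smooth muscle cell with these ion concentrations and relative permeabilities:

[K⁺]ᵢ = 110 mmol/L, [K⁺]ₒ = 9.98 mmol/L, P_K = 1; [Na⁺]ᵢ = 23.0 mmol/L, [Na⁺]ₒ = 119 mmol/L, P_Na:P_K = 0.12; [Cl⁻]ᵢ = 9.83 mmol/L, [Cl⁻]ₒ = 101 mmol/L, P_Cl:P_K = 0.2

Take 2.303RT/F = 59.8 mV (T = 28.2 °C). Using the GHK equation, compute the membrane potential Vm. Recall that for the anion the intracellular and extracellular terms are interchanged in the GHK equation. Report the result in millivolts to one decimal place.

Vm = 59.8 · log₁₀[(Σ P·[cation]ₒ + Σ P·[anion]ᵢ) / (Σ P·[cation]ᵢ + Σ P·[anion]ₒ)]
Numerator = 1×9.98 + 0.12×119 + 0.2×9.83 = 26.23
Denominator = 1×110 + 0.12×23.0 + 0.2×101 = 133
Vm = 59.8 · log₁₀(0.19725) = 59.8 × (-0.7050) = -42.16 mV

-42.2 mV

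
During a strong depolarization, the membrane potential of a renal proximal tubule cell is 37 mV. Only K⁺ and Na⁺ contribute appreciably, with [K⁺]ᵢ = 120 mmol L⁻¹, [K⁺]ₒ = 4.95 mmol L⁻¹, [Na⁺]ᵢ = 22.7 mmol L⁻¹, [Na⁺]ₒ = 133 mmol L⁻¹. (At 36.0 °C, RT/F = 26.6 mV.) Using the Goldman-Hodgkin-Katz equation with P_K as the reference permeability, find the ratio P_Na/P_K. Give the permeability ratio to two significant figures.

Let α = P_Na/P_K. GHK: Vm = 26.6·ln[(Kₒ + α·Naₒ)/(Kᵢ + α·Naᵢ)].
e^(Vm/26.6) = e^(37.0/26.6) = 4.0188
So 4.0188·(Kᵢ + α·Naᵢ) = Kₒ + α·Naₒ → α = (4.0188·120.0 − 4.95) / (133.0 − 4.0188·22.7)
α = (482.3 − 4.95) / (133.0 − 91.23) = 477.3/41.77 = 11.43

11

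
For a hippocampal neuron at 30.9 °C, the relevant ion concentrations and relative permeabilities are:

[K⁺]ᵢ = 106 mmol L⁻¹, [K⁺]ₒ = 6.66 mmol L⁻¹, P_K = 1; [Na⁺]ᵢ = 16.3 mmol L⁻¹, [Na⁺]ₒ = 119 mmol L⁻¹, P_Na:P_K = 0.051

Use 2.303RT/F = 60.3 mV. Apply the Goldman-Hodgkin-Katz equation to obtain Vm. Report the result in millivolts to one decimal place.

-55.7 mV

Vm = 60.3 · log₁₀[(Σ P·[cation]ₒ + Σ P·[anion]ᵢ) / (Σ P·[cation]ᵢ + Σ P·[anion]ₒ)]
Numerator = 1×6.66 + 0.051×119 = 12.73
Denominator = 1×106 + 0.051×16.3 = 106.8
Vm = 60.3 · log₁₀(0.11915) = 60.3 × (-0.9239) = -55.71 mV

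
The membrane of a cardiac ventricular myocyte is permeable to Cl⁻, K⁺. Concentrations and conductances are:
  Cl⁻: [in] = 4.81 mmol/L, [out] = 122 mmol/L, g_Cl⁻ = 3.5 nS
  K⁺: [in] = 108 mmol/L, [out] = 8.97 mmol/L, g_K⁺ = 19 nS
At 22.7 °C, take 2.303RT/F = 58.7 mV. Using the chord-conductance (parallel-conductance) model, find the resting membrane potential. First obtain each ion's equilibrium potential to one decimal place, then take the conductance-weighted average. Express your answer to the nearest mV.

-66 mV

E_Cl⁻ = (58.7/-1)·log₁₀(122/4.81) = -82.4 mV
E_K⁺ = (58.7/1)·log₁₀(8.97/108) = -63.4 mV
Vm = (Σ gᵢEᵢ)/(Σ gᵢ) = (3.5·-82.4 + 19·-63.4) / (3.5 + 19)
= -1493.00 / 22.5 = -66.36 mV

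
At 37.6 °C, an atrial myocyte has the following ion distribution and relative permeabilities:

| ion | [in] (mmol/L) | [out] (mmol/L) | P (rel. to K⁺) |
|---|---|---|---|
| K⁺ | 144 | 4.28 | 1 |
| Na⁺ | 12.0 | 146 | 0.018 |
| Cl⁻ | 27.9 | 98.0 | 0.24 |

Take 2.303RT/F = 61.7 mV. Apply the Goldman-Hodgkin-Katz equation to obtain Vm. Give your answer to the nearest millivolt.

-67 mV

Vm = 61.7 · log₁₀[(Σ P·[cation]ₒ + Σ P·[anion]ᵢ) / (Σ P·[cation]ᵢ + Σ P·[anion]ₒ)]
Numerator = 1×4.28 + 0.018×146 + 0.24×27.9 = 13.6
Denominator = 1×144 + 0.018×12.0 + 0.24×98.0 = 167.7
Vm = 61.7 · log₁₀(0.081104) = 61.7 × (-1.0910) = -67.31 mV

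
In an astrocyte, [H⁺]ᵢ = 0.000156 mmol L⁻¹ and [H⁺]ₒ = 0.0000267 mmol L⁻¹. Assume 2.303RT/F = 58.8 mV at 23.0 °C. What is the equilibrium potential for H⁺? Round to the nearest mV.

E = (58.8/z) · log₁₀([H⁺]_out/[H⁺]_in) with z = +1.
= (58.8/1) · log₁₀(0.0000267/0.000156) = 58.80 · log₁₀(0.1712)
= 58.80 · (-0.7666) = -45.08 mV

-45 mV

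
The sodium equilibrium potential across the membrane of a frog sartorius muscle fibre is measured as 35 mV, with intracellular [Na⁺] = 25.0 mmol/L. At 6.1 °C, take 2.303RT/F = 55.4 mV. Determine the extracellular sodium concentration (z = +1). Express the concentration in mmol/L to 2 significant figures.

Nernst: E = (55.4/1) · log₁₀([out]/[in]), so log₁₀([out]/[in]) = 35.0 × 1 / 55.4 = 0.6318.
[out]/[in] = 10^(0.6318) = 4.283.
[out] = 4.283 × 25.0 = 107.1 mmol/L.

110 mmol/L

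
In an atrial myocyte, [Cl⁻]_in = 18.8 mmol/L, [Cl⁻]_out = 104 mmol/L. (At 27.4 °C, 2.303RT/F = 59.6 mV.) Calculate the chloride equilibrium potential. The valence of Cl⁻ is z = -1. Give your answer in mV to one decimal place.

E = (59.6/z) · log₁₀([Cl⁻]_out/[Cl⁻]_in) with z = -1.
For an anion, dividing by z = -1 reverses the sign.
= (59.6/-1) · log₁₀(104/18.8) = -59.60 · log₁₀(5.532)
= -59.60 · (0.7429) = -44.28 mV

-44.3 mV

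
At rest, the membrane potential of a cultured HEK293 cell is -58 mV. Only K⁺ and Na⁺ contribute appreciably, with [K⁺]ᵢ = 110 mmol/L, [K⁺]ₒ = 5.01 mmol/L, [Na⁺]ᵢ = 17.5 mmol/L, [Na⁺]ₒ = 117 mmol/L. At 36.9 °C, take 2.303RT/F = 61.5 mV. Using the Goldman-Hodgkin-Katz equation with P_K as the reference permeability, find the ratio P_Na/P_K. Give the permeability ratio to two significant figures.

0.065

Let α = P_Na/P_K. GHK: Vm = 61.5·log₁₀[(Kₒ + α·Naₒ)/(Kᵢ + α·Naᵢ)].
10^(Vm/61.5) = 10^(-58.0/61.5) = 0.114
So 0.114·(Kᵢ + α·Naᵢ) = Kₒ + α·Naₒ → α = (0.114·110.0 − 5.01) / (117.0 − 0.114·17.5)
α = (12.54 − 5.01) / (117.0 − 1.995) = 7.53/115 = 0.06548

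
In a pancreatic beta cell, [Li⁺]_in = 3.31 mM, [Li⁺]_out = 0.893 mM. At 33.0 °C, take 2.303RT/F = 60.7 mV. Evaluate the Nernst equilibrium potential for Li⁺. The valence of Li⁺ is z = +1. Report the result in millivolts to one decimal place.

-34.5 mV

E = (60.7/z) · log₁₀([Li⁺]_out/[Li⁺]_in) with z = +1.
= (60.7/1) · log₁₀(0.893/3.31) = 60.70 · log₁₀(0.2698)
= 60.70 · (-0.5690) = -34.54 mV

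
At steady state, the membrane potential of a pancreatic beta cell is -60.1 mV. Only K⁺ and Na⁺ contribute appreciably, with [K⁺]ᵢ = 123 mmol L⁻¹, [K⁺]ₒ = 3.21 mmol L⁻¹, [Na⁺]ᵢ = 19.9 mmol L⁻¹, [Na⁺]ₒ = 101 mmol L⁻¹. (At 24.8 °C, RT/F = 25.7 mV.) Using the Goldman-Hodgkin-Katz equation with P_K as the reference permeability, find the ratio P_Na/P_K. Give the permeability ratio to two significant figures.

Let α = P_Na/P_K. GHK: Vm = 25.7·ln[(Kₒ + α·Naₒ)/(Kᵢ + α·Naᵢ)].
e^(Vm/25.7) = e^(-60.1/25.7) = 0.09647
So 0.09647·(Kᵢ + α·Naᵢ) = Kₒ + α·Naₒ → α = (0.09647·123.0 − 3.21) / (101.0 − 0.09647·19.9)
α = (11.87 − 3.21) / (101.0 − 1.92) = 8.656/99.08 = 0.08736

0.087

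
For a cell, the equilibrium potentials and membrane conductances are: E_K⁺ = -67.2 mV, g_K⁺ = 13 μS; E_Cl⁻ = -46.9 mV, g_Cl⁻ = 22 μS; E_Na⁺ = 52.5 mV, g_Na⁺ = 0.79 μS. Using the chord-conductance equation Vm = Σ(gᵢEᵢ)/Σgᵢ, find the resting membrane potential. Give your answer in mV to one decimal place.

Σ gᵢEᵢ = 13·(-67.2) + 22·(-46.9) + 0.79·(52.5) = -1863.92
Σ gᵢ = 13 + 22 + 0.79 = 35.79
Vm = -1863.92 / 35.79 = -52.08 mV

-52.1 mV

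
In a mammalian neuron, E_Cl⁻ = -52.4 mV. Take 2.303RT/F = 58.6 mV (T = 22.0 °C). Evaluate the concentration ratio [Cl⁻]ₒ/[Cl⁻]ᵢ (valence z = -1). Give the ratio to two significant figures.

log₁₀([out]/[in]) = E·z/(58.6) = -52.4 × -1 / 58.6 = 0.8942
[out]/[in] = 10^(0.8942) = 7.838

7.8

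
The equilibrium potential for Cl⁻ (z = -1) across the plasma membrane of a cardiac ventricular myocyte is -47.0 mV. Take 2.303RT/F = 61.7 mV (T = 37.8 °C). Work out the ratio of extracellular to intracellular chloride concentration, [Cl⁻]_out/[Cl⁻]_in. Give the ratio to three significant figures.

log₁₀([out]/[in]) = E·z/(61.7) = -47.0 × -1 / 61.7 = 0.7618
[out]/[in] = 10^(0.7618) = 5.778

5.78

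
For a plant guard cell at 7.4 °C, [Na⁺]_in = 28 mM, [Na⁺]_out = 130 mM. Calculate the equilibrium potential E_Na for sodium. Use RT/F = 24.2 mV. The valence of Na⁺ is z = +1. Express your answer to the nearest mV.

E = (24.2/z) · ln([Na⁺]_out/[Na⁺]_in) with z = +1.
= (24.2/1) · ln(130/28) = 24.20 · ln(4.643)
= 24.20 · (1.5353) = 37.15 mV

37 mV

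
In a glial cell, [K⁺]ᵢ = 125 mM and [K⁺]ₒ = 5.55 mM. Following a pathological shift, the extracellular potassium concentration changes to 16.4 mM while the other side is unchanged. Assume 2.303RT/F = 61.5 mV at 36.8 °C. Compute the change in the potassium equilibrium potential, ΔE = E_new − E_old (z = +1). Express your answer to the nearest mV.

E_old = (61.5/1)·log₁₀(5.55/125) = -83.19 mV
E_new = (61.5/1)·log₁₀(16.4/125) = -54.25 mV
ΔE = -54.25 − (-83.19) = 28.94 mV

29 mV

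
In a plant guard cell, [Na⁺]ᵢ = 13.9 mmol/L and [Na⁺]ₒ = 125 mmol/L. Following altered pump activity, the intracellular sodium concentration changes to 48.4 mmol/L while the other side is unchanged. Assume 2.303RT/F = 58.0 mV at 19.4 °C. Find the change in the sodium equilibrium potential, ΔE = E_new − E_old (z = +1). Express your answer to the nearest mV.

-31 mV

E_old = (58.0/1)·log₁₀(125/13.9) = 55.33 mV
E_new = (58.0/1)·log₁₀(125/48.4) = 23.90 mV
ΔE = 23.90 − (55.33) = -31.43 mV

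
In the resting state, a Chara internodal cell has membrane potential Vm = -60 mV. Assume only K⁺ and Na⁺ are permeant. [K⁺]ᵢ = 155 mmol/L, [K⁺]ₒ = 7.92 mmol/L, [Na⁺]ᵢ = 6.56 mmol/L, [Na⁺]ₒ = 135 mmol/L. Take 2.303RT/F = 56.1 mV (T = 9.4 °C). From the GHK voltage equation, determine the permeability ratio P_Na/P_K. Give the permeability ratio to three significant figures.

Let α = P_Na/P_K. GHK: Vm = 56.1·log₁₀[(Kₒ + α·Naₒ)/(Kᵢ + α·Naᵢ)].
10^(Vm/56.1) = 10^(-60.0/56.1) = 0.085208
So 0.085208·(Kᵢ + α·Naᵢ) = Kₒ + α·Naₒ → α = (0.085208·155.0 − 7.92) / (135.0 − 0.085208·6.56)
α = (13.21 − 7.92) / (135.0 − 0.559) = 5.287/134.4 = 0.03933

0.0393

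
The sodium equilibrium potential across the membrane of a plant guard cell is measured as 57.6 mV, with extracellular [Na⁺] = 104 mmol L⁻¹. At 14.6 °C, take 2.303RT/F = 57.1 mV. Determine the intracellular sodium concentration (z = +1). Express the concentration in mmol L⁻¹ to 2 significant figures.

10 mmol L⁻¹

Nernst: E = (57.1/1) · log₁₀([out]/[in]), so log₁₀([out]/[in]) = 57.6 × 1 / 57.1 = 1.0088.
[out]/[in] = 10^(1.0088) = 10.2.
[in] = 104 / 10.2 = 10.19 mmol L⁻¹.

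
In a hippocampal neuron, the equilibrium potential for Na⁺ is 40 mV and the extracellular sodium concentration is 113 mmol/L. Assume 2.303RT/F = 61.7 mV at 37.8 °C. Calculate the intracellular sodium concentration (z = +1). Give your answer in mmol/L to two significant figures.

Nernst: E = (61.7/1) · log₁₀([out]/[in]), so log₁₀([out]/[in]) = 40.0 × 1 / 61.7 = 0.6483.
[out]/[in] = 10^(0.6483) = 4.449.
[in] = 113 / 4.449 = 25.4 mmol/L.

25 mmol/L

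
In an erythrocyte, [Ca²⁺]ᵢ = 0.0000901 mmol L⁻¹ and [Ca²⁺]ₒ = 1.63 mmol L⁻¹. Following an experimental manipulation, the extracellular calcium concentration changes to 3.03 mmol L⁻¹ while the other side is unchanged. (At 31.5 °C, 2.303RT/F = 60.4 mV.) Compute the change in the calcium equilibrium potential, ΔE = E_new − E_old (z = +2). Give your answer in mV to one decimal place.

E_old = (60.4/2)·log₁₀(1.63/0.0000901) = 128.58 mV
E_new = (60.4/2)·log₁₀(3.03/0.0000901) = 136.71 mV
ΔE = 136.71 − (128.58) = 8.13 mV

8.1 mV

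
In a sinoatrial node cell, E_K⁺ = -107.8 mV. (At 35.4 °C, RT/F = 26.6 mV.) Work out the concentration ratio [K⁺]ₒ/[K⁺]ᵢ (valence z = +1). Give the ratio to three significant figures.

0.0174

ln([out]/[in]) = E·z/(26.6) = -107.8 × 1 / 26.6 = -4.0526
[out]/[in] = e^(-4.0526) = 0.01738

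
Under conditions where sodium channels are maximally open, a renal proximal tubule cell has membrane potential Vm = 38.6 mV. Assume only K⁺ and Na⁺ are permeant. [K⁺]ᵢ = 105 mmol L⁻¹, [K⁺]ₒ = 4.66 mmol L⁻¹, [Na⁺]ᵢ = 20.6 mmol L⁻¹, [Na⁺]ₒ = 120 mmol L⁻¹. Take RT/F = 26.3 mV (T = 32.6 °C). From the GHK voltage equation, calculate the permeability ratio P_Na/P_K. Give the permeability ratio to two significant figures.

15

Let α = P_Na/P_K. GHK: Vm = 26.3·ln[(Kₒ + α·Naₒ)/(Kᵢ + α·Naᵢ)].
e^(Vm/26.3) = e^(38.6/26.3) = 4.3392
So 4.3392·(Kᵢ + α·Naᵢ) = Kₒ + α·Naₒ → α = (4.3392·105.0 − 4.66) / (120.0 − 4.3392·20.6)
α = (455.6 − 4.66) / (120.0 − 89.39) = 451/30.61 = 14.73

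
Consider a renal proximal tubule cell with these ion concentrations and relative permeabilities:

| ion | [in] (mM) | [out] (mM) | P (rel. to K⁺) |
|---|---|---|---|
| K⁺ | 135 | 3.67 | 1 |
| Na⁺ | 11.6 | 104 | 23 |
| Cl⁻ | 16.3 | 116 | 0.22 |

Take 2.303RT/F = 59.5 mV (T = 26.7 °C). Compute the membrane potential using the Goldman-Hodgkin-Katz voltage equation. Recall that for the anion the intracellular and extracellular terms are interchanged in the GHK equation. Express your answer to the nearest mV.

45 mV

Vm = 59.5 · log₁₀[(Σ P·[cation]ₒ + Σ P·[anion]ᵢ) / (Σ P·[cation]ᵢ + Σ P·[anion]ₒ)]
Numerator = 1×3.67 + 23×104 + 0.22×16.3 = 2399
Denominator = 1×135 + 23×11.6 + 0.22×116 = 427.3
Vm = 59.5 · log₁₀(5.6147) = 59.5 × (0.7493) = 44.58 mV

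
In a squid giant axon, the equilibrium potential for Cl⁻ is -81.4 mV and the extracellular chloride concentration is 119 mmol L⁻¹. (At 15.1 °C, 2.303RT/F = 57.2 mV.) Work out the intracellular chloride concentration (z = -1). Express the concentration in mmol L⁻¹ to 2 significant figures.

Nernst: E = (57.2/-1) · log₁₀([out]/[in]), so log₁₀([out]/[in]) = -81.4 × -1 / 57.2 = 1.4231.
[out]/[in] = 10^(1.4231) = 26.49.
[in] = 119 / 26.49 = 4.492 mmol L⁻¹.

4.5 mmol L⁻¹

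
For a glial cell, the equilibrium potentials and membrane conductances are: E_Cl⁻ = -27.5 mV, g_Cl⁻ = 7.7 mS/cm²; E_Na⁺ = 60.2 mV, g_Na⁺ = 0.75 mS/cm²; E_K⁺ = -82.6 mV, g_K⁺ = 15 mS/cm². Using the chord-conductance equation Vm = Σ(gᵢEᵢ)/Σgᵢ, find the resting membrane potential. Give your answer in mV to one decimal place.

Σ gᵢEᵢ = 7.7·(-27.5) + 0.75·(60.2) + 15·(-82.6) = -1405.60
Σ gᵢ = 7.7 + 0.75 + 15 = 23.45
Vm = -1405.60 / 23.45 = -59.94 mV

-59.9 mV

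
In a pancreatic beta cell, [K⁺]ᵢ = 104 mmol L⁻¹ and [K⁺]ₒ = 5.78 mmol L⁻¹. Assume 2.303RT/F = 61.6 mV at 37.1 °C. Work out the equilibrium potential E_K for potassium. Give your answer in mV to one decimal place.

-77.3 mV

E = (61.6/z) · log₁₀([K⁺]_out/[K⁺]_in) with z = +1.
= (61.6/1) · log₁₀(5.78/104) = 61.60 · log₁₀(0.05558)
= 61.60 · (-1.2551) = -77.31 mV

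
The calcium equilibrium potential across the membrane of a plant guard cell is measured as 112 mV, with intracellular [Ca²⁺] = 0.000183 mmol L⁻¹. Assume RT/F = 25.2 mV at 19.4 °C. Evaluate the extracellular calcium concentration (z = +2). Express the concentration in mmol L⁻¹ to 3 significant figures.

Nernst: E = (25.2/2) · ln([out]/[in]), so ln([out]/[in]) = 112.0 × 2 / 25.2 = 8.8889.
[out]/[in] = e^(8.8889) = 7251.
[out] = 7251 × 0.000183 = 1.327 mmol L⁻¹.

1.33 mmol L⁻¹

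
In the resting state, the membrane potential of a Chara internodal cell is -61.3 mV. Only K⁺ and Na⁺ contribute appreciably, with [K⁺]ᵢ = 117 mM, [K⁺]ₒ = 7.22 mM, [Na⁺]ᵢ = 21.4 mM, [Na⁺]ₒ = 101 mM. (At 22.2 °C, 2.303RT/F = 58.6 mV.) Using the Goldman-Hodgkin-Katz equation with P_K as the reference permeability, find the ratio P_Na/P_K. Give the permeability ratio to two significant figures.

0.033

Let α = P_Na/P_K. GHK: Vm = 58.6·log₁₀[(Kₒ + α·Naₒ)/(Kᵢ + α·Naᵢ)].
10^(Vm/58.6) = 10^(-61.3/58.6) = 0.089934
So 0.089934·(Kᵢ + α·Naᵢ) = Kₒ + α·Naₒ → α = (0.089934·117.0 − 7.22) / (101.0 − 0.089934·21.4)
α = (10.52 − 7.22) / (101.0 − 1.925) = 3.302/99.08 = 0.03333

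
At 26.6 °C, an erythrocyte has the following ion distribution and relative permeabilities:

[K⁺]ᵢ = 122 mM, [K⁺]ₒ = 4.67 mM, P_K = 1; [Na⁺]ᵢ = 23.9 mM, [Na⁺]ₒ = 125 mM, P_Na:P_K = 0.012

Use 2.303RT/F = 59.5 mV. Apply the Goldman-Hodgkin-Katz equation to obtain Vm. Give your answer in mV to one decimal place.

Vm = 59.5 · log₁₀[(Σ P·[cation]ₒ + Σ P·[anion]ᵢ) / (Σ P·[cation]ᵢ + Σ P·[anion]ₒ)]
Numerator = 1×4.67 + 0.012×125 = 6.17
Denominator = 1×122 + 0.012×23.9 = 122.3
Vm = 59.5 · log₁₀(0.050455) = 59.5 × (-1.2971) = -77.18 mV

-77.2 mV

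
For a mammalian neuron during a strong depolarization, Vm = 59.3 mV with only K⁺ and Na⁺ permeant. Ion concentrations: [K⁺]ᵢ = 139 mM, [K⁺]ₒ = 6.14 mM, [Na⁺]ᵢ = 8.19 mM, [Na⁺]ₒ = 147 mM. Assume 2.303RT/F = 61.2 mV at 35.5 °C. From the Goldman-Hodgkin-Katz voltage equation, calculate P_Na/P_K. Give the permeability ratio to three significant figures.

18.2

Let α = P_Na/P_K. GHK: Vm = 61.2·log₁₀[(Kₒ + α·Naₒ)/(Kᵢ + α·Naᵢ)].
10^(Vm/61.2) = 10^(59.3/61.2) = 9.3101
So 9.3101·(Kᵢ + α·Naᵢ) = Kₒ + α·Naₒ → α = (9.3101·139.0 − 6.14) / (147.0 − 9.3101·8.19)
α = (1294 − 6.14) / (147.0 − 76.25) = 1288/70.75 = 18.2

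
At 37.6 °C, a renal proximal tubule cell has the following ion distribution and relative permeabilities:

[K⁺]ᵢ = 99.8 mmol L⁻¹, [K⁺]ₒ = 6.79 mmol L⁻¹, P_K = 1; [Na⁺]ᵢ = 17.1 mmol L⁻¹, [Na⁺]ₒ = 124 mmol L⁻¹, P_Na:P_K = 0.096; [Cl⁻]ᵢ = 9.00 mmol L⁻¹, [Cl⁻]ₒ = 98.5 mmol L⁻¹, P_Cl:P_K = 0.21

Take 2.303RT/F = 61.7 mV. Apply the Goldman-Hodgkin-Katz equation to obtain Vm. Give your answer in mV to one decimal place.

-47.7 mV

Vm = 61.7 · log₁₀[(Σ P·[cation]ₒ + Σ P·[anion]ᵢ) / (Σ P·[cation]ᵢ + Σ P·[anion]ₒ)]
Numerator = 1×6.79 + 0.096×124 + 0.21×9.00 = 20.58
Denominator = 1×99.8 + 0.096×17.1 + 0.21×98.5 = 122.1
Vm = 61.7 · log₁₀(0.16855) = 61.7 × (-0.7733) = -47.71 mV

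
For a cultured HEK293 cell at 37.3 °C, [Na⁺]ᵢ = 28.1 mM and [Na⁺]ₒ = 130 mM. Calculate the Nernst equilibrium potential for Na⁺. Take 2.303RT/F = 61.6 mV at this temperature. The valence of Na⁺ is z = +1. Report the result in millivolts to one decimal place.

E = (61.6/z) · log₁₀([Na⁺]_out/[Na⁺]_in) with z = +1.
= (61.6/1) · log₁₀(130/28.1) = 61.60 · log₁₀(4.626)
= 61.60 · (0.6652) = 40.98 mV

41.0 mV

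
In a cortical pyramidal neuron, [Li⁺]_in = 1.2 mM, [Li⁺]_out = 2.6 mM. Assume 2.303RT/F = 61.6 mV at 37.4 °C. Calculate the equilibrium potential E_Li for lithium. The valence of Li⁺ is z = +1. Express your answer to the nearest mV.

21 mV

E = (61.6/z) · log₁₀([Li⁺]_out/[Li⁺]_in) with z = +1.
= (61.6/1) · log₁₀(2.6/1.2) = 61.60 · log₁₀(2.167)
= 61.60 · (0.3358) = 20.68 mV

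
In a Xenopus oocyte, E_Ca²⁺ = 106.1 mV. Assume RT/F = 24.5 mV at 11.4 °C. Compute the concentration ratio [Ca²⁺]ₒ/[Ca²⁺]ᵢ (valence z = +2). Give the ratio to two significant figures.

ln([out]/[in]) = E·z/(24.5) = 106.1 × 2 / 24.5 = 8.6612
[out]/[in] = e^(8.6612) = 5775

5800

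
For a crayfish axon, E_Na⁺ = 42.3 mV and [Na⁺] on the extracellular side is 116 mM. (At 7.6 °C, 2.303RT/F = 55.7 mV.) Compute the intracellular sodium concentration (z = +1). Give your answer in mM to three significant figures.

20.2 mM

Nernst: E = (55.7/1) · log₁₀([out]/[in]), so log₁₀([out]/[in]) = 42.3 × 1 / 55.7 = 0.7594.
[out]/[in] = 10^(0.7594) = 5.747.
[in] = 116 / 5.747 = 20.19 mM.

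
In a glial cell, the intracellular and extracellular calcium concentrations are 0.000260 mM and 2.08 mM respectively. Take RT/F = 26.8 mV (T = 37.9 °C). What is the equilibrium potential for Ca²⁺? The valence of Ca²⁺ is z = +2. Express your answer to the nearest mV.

120 mV

E = (26.8/z) · ln([Ca²⁺]_out/[Ca²⁺]_in) with z = +2.
= (26.8/2) · ln(2.08/0.000260) = 13.40 · ln(8000)
= 13.40 · (8.9872) = 120.43 mV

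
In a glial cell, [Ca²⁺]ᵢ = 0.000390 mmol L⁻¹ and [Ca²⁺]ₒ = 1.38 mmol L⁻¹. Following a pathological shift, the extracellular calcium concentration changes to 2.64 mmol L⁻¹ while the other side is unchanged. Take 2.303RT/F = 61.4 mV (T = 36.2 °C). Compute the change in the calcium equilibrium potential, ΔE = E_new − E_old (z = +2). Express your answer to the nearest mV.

9 mV

E_old = (61.4/2)·log₁₀(1.38/0.000390) = 108.95 mV
E_new = (61.4/2)·log₁₀(2.64/0.000390) = 117.60 mV
ΔE = 117.60 − (108.95) = 8.65 mV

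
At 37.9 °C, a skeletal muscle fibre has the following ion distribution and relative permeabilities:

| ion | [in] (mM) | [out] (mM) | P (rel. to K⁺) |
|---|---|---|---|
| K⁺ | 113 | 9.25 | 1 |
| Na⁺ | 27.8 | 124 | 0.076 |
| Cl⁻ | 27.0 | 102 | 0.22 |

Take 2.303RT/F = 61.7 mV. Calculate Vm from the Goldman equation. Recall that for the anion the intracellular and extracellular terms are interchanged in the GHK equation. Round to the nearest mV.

Vm = 61.7 · log₁₀[(Σ P·[cation]ₒ + Σ P·[anion]ᵢ) / (Σ P·[cation]ᵢ + Σ P·[anion]ₒ)]
Numerator = 1×9.25 + 0.076×124 + 0.22×27.0 = 24.61
Denominator = 1×113 + 0.076×27.8 + 0.22×102 = 137.6
Vm = 61.7 · log₁₀(0.17894) = 61.7 × (-0.7473) = -46.11 mV

-46 mV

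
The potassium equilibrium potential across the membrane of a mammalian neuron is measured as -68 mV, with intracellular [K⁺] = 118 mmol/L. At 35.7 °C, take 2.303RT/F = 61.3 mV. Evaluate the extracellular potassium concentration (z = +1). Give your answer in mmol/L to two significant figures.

9.2 mmol/L

Nernst: E = (61.3/1) · log₁₀([out]/[in]), so log₁₀([out]/[in]) = -68.0 × 1 / 61.3 = -1.1093.
[out]/[in] = 10^(-1.1093) = 0.07775.
[out] = 0.07775 × 118 = 9.175 mmol/L.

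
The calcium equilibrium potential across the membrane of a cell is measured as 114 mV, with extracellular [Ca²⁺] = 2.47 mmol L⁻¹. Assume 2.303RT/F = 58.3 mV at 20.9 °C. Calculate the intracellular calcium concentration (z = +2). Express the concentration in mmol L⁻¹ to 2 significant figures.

0.00030 mmol L⁻¹

Nernst: E = (58.3/2) · log₁₀([out]/[in]), so log₁₀([out]/[in]) = 114.0 × 2 / 58.3 = 3.9108.
[out]/[in] = 10^(3.9108) = 8143.
[in] = 2.47 / 8143 = 0.0003033 mmol L⁻¹.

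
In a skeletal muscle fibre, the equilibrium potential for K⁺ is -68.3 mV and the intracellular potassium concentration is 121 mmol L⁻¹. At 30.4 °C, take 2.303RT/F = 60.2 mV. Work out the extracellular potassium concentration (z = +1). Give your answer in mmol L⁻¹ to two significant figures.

8.9 mmol L⁻¹

Nernst: E = (60.2/1) · log₁₀([out]/[in]), so log₁₀([out]/[in]) = -68.3 × 1 / 60.2 = -1.1346.
[out]/[in] = 10^(-1.1346) = 0.07336.
[out] = 0.07336 × 121 = 8.876 mmol L⁻¹.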